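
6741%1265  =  416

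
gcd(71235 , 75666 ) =3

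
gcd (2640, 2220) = 60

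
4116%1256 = 348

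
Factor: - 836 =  - 2^2*11^1 *19^1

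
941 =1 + 940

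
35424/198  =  1968/11 = 178.91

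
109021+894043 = 1003064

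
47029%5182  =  391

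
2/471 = 2/471 = 0.00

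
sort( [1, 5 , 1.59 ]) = [ 1, 1.59, 5] 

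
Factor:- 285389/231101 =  -613^(-1)*757^1 =-757/613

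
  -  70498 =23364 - 93862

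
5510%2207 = 1096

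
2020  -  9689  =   - 7669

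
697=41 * 17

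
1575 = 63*25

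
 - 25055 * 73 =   -  1829015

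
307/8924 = 307/8924  =  0.03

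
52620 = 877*60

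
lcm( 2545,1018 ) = 5090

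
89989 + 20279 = 110268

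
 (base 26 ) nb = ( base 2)1001100001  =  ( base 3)211120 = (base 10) 609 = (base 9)746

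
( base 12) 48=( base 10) 56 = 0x38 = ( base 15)3B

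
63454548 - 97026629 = -33572081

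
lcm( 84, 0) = 0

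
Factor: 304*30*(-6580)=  -60009600 = -2^7 * 3^1*5^2*7^1*19^1*47^1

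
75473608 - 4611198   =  70862410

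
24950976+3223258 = 28174234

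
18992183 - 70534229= -51542046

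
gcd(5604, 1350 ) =6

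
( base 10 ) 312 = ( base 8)470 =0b100111000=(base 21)EI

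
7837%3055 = 1727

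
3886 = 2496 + 1390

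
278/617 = 278/617  =  0.45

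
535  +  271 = 806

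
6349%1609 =1522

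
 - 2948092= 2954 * (-998)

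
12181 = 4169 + 8012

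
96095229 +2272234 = 98367463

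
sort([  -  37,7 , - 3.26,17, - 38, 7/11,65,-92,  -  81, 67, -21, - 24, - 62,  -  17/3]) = [ - 92, - 81 ,-62, - 38, -37, - 24, - 21, - 17/3, - 3.26,  7/11, 7, 17, 65, 67]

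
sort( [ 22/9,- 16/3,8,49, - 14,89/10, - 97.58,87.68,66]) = [ - 97.58, - 14, - 16/3,22/9 , 8,89/10, 49,  66,87.68]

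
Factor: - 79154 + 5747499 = 5668345=5^1*173^1*6553^1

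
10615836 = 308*34467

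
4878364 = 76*64189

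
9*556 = 5004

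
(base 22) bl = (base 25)AD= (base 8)407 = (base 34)7P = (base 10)263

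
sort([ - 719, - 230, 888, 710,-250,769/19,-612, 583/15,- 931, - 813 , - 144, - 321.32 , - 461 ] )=[ - 931, - 813, - 719, -612, - 461, - 321.32, - 250, - 230 ,-144, 583/15,769/19 , 710,888]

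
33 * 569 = 18777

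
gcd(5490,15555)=915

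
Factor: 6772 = 2^2*1693^1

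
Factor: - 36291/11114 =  - 2^( - 1)*3^1*5557^(  -  1)*12097^1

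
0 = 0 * 644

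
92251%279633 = 92251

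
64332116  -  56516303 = 7815813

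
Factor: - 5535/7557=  - 3^2*5^1*11^(-1)  *41^1*229^( - 1 ) = - 1845/2519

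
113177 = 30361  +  82816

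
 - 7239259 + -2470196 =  - 9709455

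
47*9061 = 425867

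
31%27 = 4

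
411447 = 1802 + 409645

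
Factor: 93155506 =2^1*46577753^1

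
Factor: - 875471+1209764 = 334293 =3^1*111431^1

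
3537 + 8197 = 11734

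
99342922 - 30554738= 68788184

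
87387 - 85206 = 2181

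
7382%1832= 54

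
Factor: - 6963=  - 3^1*11^1*211^1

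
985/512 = 985/512 = 1.92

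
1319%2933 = 1319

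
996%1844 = 996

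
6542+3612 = 10154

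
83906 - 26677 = 57229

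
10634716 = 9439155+1195561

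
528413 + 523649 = 1052062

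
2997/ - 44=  - 2997/44 =- 68.11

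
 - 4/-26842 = 2/13421  =  0.00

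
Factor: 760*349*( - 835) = -2^3*5^2*19^1*167^1 * 349^1  =  - 221475400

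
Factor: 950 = 2^1 * 5^2 * 19^1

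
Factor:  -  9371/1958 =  - 2^( - 1 )*11^( - 1) * 89^(- 1)*9371^1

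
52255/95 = 10451/19=550.05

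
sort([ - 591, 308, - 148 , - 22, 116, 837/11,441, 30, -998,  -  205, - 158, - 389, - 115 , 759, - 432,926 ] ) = [ - 998,- 591,-432, - 389, - 205,-158, - 148, - 115, - 22,30,  837/11,  116, 308, 441,  759, 926 ] 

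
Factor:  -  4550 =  - 2^1*5^2*7^1*13^1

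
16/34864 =1/2179 = 0.00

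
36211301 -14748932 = 21462369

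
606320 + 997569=1603889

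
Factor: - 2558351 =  - 29^1*47^1*1877^1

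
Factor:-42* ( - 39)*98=160524=2^2*3^2 * 7^3 * 13^1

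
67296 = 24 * 2804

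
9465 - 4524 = 4941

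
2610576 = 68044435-65433859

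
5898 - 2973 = 2925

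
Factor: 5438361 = 3^1*31^1*58477^1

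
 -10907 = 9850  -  20757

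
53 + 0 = 53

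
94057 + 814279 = 908336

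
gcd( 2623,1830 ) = 61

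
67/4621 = 67/4621 =0.01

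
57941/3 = 19313+2/3 = 19313.67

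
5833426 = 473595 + 5359831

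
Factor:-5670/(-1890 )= 3  =  3^1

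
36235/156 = 232 + 43/156 = 232.28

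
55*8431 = 463705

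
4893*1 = 4893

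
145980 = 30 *4866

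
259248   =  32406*8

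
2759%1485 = 1274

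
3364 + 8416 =11780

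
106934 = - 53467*( - 2)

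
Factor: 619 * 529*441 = 144405891 = 3^2 * 7^2*23^2 * 619^1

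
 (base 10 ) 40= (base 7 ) 55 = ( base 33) 17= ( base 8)50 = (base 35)15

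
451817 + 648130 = 1099947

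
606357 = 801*757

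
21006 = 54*389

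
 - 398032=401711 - 799743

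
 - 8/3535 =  - 1 + 3527/3535 =-0.00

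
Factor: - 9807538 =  - 2^1 *13^1*17^1 * 22189^1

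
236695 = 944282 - 707587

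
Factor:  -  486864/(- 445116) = 828/757 = 2^2*3^2*23^1*757^( - 1) 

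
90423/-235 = -385 + 52/235 = - 384.78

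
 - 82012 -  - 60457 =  - 21555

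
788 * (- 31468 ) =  - 24796784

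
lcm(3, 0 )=0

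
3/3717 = 1/1239 = 0.00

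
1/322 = 1/322 = 0.00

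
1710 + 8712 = 10422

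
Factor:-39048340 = - 2^2*5^1*283^1*6899^1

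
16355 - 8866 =7489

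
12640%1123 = 287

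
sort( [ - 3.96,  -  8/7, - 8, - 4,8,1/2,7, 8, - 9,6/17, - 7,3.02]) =[- 9 , - 8,  -  7,- 4, - 3.96, - 8/7,  6/17, 1/2,3.02, 7,8, 8]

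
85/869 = 85/869 =0.10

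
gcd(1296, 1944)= 648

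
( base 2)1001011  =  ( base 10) 75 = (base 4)1023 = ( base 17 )47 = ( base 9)83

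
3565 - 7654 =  - 4089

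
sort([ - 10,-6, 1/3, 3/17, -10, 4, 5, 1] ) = [-10,- 10, - 6,3/17,1/3,  1 , 4 , 5 ]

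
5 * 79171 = 395855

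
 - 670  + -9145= -9815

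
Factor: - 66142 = - 2^1*33071^1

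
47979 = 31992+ 15987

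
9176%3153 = 2870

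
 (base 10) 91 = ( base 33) 2P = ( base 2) 1011011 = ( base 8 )133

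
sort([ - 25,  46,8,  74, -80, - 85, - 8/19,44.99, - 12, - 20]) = [ - 85, - 80, - 25, - 20, - 12, - 8/19,  8  ,  44.99, 46,74]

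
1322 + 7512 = 8834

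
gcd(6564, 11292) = 12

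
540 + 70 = 610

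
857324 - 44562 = 812762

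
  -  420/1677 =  - 140/559 =-  0.25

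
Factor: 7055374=2^1*17^1 * 207511^1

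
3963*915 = 3626145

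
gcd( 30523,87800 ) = 1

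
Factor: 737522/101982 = 3^( - 1)*23^(-1)*499^1  =  499/69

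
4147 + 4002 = 8149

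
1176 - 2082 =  - 906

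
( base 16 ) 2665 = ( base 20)14B9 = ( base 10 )9829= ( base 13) 4621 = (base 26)ee1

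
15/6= 5/2=2.50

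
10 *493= 4930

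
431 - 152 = 279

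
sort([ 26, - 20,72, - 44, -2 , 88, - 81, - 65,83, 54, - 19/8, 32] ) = [-81,-65, - 44, - 20, - 19/8 , - 2, 26,32,54, 72,83,88 ]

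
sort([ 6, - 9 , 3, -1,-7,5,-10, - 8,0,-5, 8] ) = [-10,-9,-8,-7, - 5,-1,0,3,5 , 6,8]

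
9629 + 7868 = 17497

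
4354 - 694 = 3660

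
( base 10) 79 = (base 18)47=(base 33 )2d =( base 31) 2H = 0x4f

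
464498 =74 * 6277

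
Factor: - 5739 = -3^1*1913^1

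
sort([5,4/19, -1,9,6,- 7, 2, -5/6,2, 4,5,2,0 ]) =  [  -  7, - 1,-5/6 , 0,4/19,2,2, 2, 4,5,  5,6, 9]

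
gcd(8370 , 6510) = 930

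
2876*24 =69024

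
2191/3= 2191/3 = 730.33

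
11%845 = 11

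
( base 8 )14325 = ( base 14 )2461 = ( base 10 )6357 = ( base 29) 7g6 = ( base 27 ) 8jc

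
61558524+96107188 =157665712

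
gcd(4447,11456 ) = 1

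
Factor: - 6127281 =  - 3^2*680809^1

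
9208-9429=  - 221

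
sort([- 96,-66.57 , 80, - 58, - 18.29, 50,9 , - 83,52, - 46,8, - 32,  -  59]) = [-96, - 83, - 66.57,-59,-58, - 46,-32,  -  18.29,8  ,  9,  50, 52,80] 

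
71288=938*76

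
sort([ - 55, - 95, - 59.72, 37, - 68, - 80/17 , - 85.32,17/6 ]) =[-95, - 85.32, - 68, - 59.72, - 55, - 80/17, 17/6,37 ]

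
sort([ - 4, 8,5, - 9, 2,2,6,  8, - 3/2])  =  [ - 9, - 4,  -  3/2,2 , 2,5, 6,8,8]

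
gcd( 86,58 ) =2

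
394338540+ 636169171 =1030507711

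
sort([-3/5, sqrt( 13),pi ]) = [  -  3/5,  pi,sqrt( 13)]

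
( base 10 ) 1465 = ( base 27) 207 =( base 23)2hg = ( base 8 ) 2671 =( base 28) 1o9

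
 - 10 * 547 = -5470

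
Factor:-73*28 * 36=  - 2^4*3^2*7^1*73^1= - 73584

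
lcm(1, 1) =1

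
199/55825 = 199/55825 = 0.00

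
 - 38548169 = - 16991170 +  - 21556999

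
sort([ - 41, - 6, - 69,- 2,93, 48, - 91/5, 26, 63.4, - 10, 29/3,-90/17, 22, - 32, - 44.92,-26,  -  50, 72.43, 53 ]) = [ - 69,-50, - 44.92, - 41, - 32,  -  26, - 91/5, - 10, - 6, - 90/17 ,  -  2, 29/3, 22, 26 , 48, 53 , 63.4,72.43,93]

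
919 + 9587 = 10506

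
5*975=4875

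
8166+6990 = 15156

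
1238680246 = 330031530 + 908648716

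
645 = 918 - 273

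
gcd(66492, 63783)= 9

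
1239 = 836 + 403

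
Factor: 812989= 41^1 * 79^1*251^1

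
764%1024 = 764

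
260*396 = 102960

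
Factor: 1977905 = 5^1*395581^1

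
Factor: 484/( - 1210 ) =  - 2^1*5^(-1) = -2/5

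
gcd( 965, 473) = 1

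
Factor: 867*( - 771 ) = -668457 = - 3^2*17^2*257^1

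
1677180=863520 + 813660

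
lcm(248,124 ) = 248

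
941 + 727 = 1668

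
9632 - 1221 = 8411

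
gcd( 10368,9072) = 1296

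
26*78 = 2028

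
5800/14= 414 + 2/7 =414.29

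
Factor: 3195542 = 2^1*7^1*31^1*37^1*199^1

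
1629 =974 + 655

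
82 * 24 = 1968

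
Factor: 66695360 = 2^6*5^1*29^1*7187^1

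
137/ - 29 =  - 137/29 = - 4.72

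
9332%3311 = 2710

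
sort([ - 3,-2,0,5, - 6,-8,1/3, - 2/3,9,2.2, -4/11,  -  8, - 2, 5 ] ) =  [ -8,  -  8, - 6,-3, - 2,  -  2, - 2/3, - 4/11, 0,1/3, 2.2,5 , 5, 9]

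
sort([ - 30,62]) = [ - 30 , 62 ] 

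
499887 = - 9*(-55543 ) 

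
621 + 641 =1262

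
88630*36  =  3190680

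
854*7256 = 6196624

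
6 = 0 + 6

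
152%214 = 152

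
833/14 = 119/2 =59.50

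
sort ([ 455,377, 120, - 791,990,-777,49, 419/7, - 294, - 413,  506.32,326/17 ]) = [ - 791, - 777,  -  413, - 294,326/17,  49,419/7,120 , 377 , 455,506.32,990] 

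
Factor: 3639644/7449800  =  2^( - 1) * 5^ (-2 )*193^( - 2 )*909911^1 = 909911/1862450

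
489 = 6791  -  6302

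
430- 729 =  - 299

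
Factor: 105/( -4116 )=-2^(-2)*5^1*7^( - 2)  =  - 5/196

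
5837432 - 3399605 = 2437827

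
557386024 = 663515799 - 106129775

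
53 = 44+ 9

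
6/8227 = 6/8227= 0.00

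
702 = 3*234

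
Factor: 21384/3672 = 99/17 = 3^2*11^1*17^( - 1)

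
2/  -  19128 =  - 1/9564 = - 0.00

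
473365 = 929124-455759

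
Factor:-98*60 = -2^3*3^1*5^1*7^2 = - 5880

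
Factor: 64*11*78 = 2^7*3^1*11^1*13^1 = 54912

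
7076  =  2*3538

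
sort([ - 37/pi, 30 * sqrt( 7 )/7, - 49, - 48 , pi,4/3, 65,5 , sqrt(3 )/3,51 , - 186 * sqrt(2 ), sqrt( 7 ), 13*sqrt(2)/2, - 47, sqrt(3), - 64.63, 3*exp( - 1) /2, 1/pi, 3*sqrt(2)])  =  [ - 186*sqrt(2 ), - 64.63, - 49, - 48, - 47, - 37/pi, 1/pi, 3*exp( -1)/2,sqrt(3)/3,4/3, sqrt(3),sqrt(7), pi , 3*sqrt (2), 5 , 13*sqrt (2) /2,  30*sqrt ( 7)/7,51, 65]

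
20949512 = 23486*892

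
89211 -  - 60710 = 149921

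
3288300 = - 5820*( - 565 )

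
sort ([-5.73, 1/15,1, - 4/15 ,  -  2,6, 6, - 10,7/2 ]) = [ - 10, - 5.73, - 2, - 4/15, 1/15,1,7/2,6,6]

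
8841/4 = 8841/4  =  2210.25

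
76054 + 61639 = 137693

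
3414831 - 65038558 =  - 61623727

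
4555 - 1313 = 3242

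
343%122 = 99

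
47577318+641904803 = 689482121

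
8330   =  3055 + 5275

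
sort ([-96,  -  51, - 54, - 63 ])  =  [  -  96, - 63  , - 54, -51]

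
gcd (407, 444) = 37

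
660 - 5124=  - 4464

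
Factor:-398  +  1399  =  1001 = 7^1*11^1*13^1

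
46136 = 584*79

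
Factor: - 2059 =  - 29^1*71^1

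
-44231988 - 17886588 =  - 62118576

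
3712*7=25984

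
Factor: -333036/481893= - 132/191 = - 2^2*3^1  *11^1*191^ ( - 1)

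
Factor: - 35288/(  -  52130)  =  2^2 * 5^( - 1 )*11^1*13^( - 1)= 44/65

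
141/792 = 47/264 = 0.18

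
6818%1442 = 1050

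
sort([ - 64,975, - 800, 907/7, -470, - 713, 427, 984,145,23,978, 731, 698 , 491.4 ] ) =[ - 800, - 713, - 470,-64, 23, 907/7, 145, 427,491.4,698, 731, 975, 978, 984 ] 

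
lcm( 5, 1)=5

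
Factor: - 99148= - 2^2*7^1 * 3541^1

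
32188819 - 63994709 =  - 31805890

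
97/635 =97/635 = 0.15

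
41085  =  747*55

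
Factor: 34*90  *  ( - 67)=  -  2^2*3^2*5^1 * 17^1*67^1  =  - 205020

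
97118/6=48559/3 =16186.33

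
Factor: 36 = 2^2 *3^2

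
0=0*7867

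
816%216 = 168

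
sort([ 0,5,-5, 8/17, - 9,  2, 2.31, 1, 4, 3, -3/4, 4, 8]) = [  -  9, - 5,-3/4,  0, 8/17,1, 2, 2.31, 3, 4,  4, 5 , 8 ] 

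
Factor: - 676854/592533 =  - 2^1 * 31^1*1213^1*65837^( - 1) = -  75206/65837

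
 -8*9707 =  - 77656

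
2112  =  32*66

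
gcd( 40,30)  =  10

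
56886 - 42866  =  14020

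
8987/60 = 149 + 47/60= 149.78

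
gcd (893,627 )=19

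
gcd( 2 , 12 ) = 2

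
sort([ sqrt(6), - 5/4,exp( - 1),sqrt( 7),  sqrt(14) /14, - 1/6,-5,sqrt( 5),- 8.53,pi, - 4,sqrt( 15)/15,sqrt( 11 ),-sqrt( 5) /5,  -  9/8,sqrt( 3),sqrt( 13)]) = [ - 8.53, - 5, - 4 ,  -  5/4, - 9/8, - sqrt( 5)/5, - 1/6,sqrt(15)/15,sqrt(14)/14, exp( - 1 ) , sqrt (3),  sqrt( 5) , sqrt(6),sqrt(7),pi,sqrt( 11 )  ,  sqrt( 13)]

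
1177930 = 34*34645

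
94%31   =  1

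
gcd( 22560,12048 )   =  48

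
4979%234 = 65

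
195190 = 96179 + 99011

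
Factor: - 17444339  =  - 11^1*127^1*12487^1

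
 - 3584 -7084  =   - 10668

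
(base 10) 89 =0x59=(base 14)65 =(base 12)75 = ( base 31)2r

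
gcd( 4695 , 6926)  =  1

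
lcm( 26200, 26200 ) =26200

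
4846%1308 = 922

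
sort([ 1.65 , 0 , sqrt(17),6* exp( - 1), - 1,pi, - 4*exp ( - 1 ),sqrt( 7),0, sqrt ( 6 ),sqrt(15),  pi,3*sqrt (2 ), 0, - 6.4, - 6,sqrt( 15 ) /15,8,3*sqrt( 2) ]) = [ - 6.4, - 6 , - 4*exp( - 1 ),- 1,0,0,  0, sqrt ( 15 ) /15,1.65, 6*exp( - 1 ),sqrt(6),  sqrt( 7 ),pi,pi, sqrt (15), sqrt( 17 ),3*sqrt(2), 3*sqrt( 2 ), 8]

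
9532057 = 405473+9126584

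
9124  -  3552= 5572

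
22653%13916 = 8737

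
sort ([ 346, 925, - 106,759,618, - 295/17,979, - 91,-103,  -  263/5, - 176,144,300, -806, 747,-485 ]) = [ - 806, - 485, - 176,  -  106 ,-103, - 91 ,  -  263/5, - 295/17, 144,  300, 346 , 618,  747, 759, 925, 979 ] 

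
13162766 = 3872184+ 9290582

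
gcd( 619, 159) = 1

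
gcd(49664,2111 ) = 1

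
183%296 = 183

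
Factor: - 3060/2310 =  - 102/77 = - 2^1*3^1*7^(-1)*11^( - 1)*17^1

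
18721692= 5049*3708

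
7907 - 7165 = 742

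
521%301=220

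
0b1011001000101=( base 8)13105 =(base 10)5701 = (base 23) ahk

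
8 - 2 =6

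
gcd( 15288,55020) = 84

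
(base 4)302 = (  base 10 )50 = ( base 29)1l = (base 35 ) 1F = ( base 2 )110010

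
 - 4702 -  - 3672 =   -  1030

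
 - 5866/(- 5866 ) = 1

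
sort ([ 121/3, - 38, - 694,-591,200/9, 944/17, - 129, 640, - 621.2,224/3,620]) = [ - 694, - 621.2,  -  591, - 129,-38,  200/9,121/3,944/17,224/3,620, 640 ] 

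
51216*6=307296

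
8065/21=8065/21= 384.05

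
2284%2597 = 2284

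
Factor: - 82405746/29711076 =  - 13734291/4951846 =- 2^( - 1)*3^1*1459^( - 1)*1697^ (  -  1)*4578097^1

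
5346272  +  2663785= 8010057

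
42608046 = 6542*6513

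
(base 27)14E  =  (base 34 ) p1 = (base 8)1523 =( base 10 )851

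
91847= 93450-1603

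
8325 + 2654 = 10979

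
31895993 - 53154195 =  - 21258202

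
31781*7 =222467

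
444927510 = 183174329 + 261753181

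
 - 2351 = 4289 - 6640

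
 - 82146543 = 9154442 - 91300985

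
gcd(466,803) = 1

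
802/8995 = 802/8995=   0.09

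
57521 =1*57521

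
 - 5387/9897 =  - 1 + 4510/9897 = - 0.54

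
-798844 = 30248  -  829092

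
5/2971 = 5/2971= 0.00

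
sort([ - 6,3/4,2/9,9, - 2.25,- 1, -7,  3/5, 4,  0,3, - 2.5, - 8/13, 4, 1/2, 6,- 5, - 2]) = [-7, - 6, - 5, - 2.5, - 2.25, -2 , - 1, - 8/13 , 0  ,  2/9,1/2,3/5,3/4,3,4 , 4,6,9 ]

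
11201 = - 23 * ( - 487) 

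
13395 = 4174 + 9221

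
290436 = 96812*3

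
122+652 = 774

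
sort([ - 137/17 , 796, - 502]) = [ - 502, - 137/17 , 796 ]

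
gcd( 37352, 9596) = 4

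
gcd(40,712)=8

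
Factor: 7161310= 2^1 * 5^1*13^1  *  31^1*1777^1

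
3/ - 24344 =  -3/24344 = - 0.00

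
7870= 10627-2757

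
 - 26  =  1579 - 1605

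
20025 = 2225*9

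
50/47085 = 10/9417 = 0.00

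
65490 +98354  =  163844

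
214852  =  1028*209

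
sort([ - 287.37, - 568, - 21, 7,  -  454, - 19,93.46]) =[  -  568, - 454, - 287.37, - 21,- 19,7,  93.46 ] 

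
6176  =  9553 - 3377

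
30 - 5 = 25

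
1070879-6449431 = - 5378552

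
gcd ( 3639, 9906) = 3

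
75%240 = 75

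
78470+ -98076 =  - 19606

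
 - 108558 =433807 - 542365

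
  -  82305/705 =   -  117 + 12/47= - 116.74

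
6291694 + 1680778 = 7972472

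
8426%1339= 392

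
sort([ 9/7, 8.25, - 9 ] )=[ - 9, 9/7, 8.25] 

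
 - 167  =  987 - 1154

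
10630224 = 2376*4474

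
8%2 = 0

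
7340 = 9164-1824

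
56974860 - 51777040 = 5197820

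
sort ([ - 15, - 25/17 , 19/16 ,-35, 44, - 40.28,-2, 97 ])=[ - 40.28, - 35, - 15, - 2, - 25/17,19/16, 44,97 ]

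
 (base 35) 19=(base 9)48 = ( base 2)101100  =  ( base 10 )44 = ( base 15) 2E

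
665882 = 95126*7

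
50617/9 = 50617/9 = 5624.11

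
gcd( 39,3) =3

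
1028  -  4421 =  - 3393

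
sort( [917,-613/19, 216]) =[ - 613/19,216,917]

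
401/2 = 200 + 1/2=200.50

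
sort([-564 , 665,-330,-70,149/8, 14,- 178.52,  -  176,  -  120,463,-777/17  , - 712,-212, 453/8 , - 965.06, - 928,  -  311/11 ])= [- 965.06, -928,-712, - 564 ,-330,-212 ,- 178.52, - 176, - 120,  -  70, - 777/17, -311/11, 14,149/8, 453/8,463,665]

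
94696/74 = 47348/37 = 1279.68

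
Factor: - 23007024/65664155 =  - 2^4*3^3*5^( - 1 )*19^1*2803^1*13132831^( - 1 )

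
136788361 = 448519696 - 311731335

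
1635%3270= 1635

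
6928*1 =6928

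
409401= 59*6939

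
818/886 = 409/443 = 0.92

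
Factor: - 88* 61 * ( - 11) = 59048 =2^3*11^2*61^1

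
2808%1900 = 908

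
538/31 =17+11/31 = 17.35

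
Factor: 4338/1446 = 3 = 3^1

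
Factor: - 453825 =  - 3^2*5^2*2017^1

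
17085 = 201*85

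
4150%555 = 265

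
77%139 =77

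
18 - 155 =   -  137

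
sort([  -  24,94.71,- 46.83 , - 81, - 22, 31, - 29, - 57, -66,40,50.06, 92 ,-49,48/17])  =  [  -  81,  -  66,-57,-49, - 46.83,  -  29,-24 ,-22,48/17,31, 40 , 50.06, 92,94.71] 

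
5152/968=644/121= 5.32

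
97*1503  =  145791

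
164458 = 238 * 691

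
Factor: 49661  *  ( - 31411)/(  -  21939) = 3^ ( -1)*53^1*71^ (-1)*101^1*103^( -1)*311^1*937^1  =  1559901671/21939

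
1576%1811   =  1576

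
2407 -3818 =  - 1411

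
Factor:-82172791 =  - 82172791^1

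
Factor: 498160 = 2^4*5^1*13^1 * 479^1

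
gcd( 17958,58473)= 219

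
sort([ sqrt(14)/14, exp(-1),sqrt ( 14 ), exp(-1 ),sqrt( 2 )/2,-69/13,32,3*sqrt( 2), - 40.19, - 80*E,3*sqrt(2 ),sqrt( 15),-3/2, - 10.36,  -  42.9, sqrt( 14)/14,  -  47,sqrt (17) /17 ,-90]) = [ - 80*E, - 90, - 47,-42.9,-40.19, - 10.36, - 69/13, - 3/2, sqrt( 17) /17,sqrt( 14 )/14,sqrt( 14 )/14, exp(-1),exp( - 1), sqrt( 2 )/2,sqrt( 14 ),  sqrt( 15),3*sqrt( 2 ), 3*sqrt(2), 32] 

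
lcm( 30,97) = 2910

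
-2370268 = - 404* 5867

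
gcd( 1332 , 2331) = 333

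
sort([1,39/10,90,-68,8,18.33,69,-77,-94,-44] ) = [ - 94, - 77,-68, - 44,1, 39/10,8,18.33 , 69,  90 ]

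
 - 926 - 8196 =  - 9122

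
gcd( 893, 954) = 1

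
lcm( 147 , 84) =588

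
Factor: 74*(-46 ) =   -  2^2*23^1*37^1 = - 3404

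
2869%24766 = 2869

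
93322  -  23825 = 69497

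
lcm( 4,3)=12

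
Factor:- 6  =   - 2^1 * 3^1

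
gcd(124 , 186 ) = 62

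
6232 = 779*8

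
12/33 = 4/11  =  0.36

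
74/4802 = 37/2401  =  0.02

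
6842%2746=1350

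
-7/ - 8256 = 7/8256 = 0.00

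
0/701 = 0 =0.00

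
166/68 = 83/34 = 2.44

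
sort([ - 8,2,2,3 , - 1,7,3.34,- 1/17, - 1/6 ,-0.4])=[-8, - 1, - 0.4, - 1/6, - 1/17,2,  2 , 3, 3.34,7] 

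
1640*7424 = 12175360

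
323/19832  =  323/19832 = 0.02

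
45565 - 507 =45058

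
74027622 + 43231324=117258946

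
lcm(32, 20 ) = 160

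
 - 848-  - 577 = -271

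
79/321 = 79/321 = 0.25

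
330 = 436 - 106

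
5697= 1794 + 3903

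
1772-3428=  - 1656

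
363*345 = 125235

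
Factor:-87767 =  - 87767^1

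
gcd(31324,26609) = 41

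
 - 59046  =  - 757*78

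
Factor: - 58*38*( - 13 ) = 28652 = 2^2*13^1*19^1*29^1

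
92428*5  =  462140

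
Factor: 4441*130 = 2^1*5^1*13^1*4441^1 = 577330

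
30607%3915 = 3202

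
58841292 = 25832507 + 33008785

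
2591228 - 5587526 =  - 2996298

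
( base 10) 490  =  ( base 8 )752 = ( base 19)16f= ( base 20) 14A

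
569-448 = 121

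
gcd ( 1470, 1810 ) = 10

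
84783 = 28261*3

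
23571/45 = 2619/5= 523.80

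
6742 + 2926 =9668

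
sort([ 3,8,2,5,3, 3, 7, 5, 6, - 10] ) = [-10,2, 3, 3, 3 , 5, 5,6, 7, 8]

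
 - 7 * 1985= - 13895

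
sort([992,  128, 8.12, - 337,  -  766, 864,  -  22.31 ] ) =[ - 766, - 337, - 22.31,8.12 , 128, 864, 992]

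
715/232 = 3 + 19/232=3.08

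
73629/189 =389 + 4/7 = 389.57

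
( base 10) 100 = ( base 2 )1100100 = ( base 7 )202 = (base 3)10201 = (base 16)64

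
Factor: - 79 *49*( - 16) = 61936 = 2^4*  7^2*79^1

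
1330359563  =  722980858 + 607378705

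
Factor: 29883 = 3^1*7^1*1423^1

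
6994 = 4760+2234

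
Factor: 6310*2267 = 2^1*5^1 * 631^1 * 2267^1 = 14304770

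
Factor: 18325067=18325067^1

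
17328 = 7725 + 9603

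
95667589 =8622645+87044944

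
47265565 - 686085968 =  - 638820403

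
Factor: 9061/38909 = 17/73 = 17^1*73^( - 1) 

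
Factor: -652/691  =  -2^2*163^1 * 691^ (-1 ) 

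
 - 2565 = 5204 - 7769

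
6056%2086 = 1884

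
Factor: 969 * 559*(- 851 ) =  - 3^1*13^1*17^1* 19^1 *23^1*37^1 *43^1 = - 460962021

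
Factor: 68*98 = 2^3 * 7^2 *17^1 = 6664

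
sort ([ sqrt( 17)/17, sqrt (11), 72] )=[ sqrt(17) /17,sqrt(11),72] 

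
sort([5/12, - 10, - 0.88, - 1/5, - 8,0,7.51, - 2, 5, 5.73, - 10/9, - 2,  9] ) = [ - 10 , - 8, - 2,-2,-10/9, - 0.88, - 1/5,0,5/12, 5,5.73,7.51 , 9 ] 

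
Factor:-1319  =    -  1319^1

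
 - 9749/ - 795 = 12+209/795 = 12.26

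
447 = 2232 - 1785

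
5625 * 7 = 39375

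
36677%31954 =4723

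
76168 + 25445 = 101613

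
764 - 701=63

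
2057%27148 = 2057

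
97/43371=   97/43371= 0.00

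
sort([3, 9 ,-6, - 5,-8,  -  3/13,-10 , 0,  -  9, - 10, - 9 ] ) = [ - 10, - 10,-9,-9,-8, - 6, -5,-3/13,  0, 3,9]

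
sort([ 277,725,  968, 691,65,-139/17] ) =[ - 139/17,65,  277,691,725, 968] 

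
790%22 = 20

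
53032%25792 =1448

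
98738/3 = 98738/3 = 32912.67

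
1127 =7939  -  6812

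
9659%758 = 563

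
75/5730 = 5/382= 0.01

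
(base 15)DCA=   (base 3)11021101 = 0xc2b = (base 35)2j0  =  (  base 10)3115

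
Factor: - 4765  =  -5^1*953^1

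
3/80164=3/80164 = 0.00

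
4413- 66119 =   -  61706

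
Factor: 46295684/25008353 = 2^2  *  29^( - 1 )* 61^ ( - 1) * 67^( - 1) * 211^( - 1) *11573921^1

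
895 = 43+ 852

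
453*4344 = 1967832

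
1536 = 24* 64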